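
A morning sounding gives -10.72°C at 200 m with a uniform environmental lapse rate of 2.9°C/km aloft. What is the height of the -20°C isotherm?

Height above start = (-10.72 − (-20)) / 2.9 = 3.2 km
Altitude = 200 m + 3200 m = 3400 m

3400 m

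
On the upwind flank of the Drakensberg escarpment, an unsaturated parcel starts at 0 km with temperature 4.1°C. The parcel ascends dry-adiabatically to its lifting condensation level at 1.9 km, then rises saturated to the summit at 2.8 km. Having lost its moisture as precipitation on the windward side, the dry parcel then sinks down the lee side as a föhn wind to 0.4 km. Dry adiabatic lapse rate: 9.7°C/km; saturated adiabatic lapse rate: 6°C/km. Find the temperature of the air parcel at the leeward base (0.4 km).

Dry to 1900 m: -9.7 × 1.9 km = -18.43°C, so T = -14.33°C.
Saturated to 2800 m: -6 × 0.9 km = -5.4°C, so T = -19.73°C.
Dry descent to 400 m: +9.7 × 2.4 km = +23.28°C, so T = 3.55°C.

3.55°C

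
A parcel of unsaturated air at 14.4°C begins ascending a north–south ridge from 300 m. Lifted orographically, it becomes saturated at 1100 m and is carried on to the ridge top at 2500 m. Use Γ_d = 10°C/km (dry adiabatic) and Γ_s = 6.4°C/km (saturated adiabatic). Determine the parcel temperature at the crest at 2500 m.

300 → 1100 m (dry, 10°C/km): ΔT = -10 × 0.8 = -8°C → T = 6.4°C
1100 → 2500 m (saturated, 6.4°C/km): ΔT = -6.4 × 1.4 = -8.96°C → T = -2.56°C

-2.56°C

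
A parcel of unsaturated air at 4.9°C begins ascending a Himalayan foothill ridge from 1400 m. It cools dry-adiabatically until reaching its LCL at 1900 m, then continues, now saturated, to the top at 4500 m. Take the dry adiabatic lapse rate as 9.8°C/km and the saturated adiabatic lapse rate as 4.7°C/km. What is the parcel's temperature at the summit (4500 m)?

1400 → 1900 m (dry, 9.8°C/km): ΔT = -9.8 × 0.5 = -4.9°C → T = 0°C
1900 → 4500 m (saturated, 4.7°C/km): ΔT = -4.7 × 2.6 = -12.22°C → T = -12.22°C

-12.22°C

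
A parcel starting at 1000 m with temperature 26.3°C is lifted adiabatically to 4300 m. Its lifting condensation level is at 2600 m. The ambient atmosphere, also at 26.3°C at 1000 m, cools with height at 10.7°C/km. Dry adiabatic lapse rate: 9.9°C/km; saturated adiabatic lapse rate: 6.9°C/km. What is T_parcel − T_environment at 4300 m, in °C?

+7.74°C (parcel warmer than environment)

Parcel:
  Dry to 2600 m: -9.9 × 1.6 km = -15.84°C, so T = 10.46°C.
  Saturated to 4300 m: -6.9 × 1.7 km = -11.73°C, so T = -1.27°C.
Environment:
  Environment to 4300 m: -10.7 × 3.3 km = -35.31°C, so T = -9.01°C.
T_parcel − T_env = -1.27 − (-9.01) = +7.74°C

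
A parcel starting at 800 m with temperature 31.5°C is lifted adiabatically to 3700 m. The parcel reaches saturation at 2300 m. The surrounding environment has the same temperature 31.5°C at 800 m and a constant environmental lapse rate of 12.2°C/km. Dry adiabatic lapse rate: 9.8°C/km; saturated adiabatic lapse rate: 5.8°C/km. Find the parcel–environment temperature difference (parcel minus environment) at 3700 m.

Parcel:
  800 → 2300 m (dry, 9.8°C/km): ΔT = -9.8 × 1.5 = -14.7°C → T = 16.8°C
  2300 → 3700 m (saturated, 5.8°C/km): ΔT = -5.8 × 1.4 = -8.12°C → T = 8.68°C
Environment:
  800 → 3700 m (environment, 12.2°C/km): ΔT = -12.2 × 2.9 = -35.38°C → T = -3.88°C
T_parcel − T_env = 8.68 − (-3.88) = +12.56°C

+12.56°C (parcel warmer than environment)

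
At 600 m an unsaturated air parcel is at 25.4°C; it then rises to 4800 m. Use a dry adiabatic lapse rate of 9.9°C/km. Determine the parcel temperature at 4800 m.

-16.18°C

600–4800 m, dry adiabatic: Δz = 4.2 km ⇒ ΔT = -41.58°C; T = -16.18°C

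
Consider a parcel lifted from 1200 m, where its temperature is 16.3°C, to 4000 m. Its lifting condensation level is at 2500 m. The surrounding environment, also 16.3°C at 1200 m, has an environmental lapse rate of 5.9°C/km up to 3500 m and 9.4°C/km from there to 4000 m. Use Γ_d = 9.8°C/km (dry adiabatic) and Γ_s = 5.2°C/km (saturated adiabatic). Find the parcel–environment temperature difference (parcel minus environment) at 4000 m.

Parcel:
  1200–2500 m, dry: Δz = 1.3 km ⇒ ΔT = -12.74°C; T = 3.56°C
  2500–4000 m, saturated: Δz = 1.5 km ⇒ ΔT = -7.8°C; T = -4.24°C
Environment:
  1200–3500 m, environment, lower layer: Δz = 2.3 km ⇒ ΔT = -13.57°C; T = 2.73°C
  3500–4000 m, environment, upper layer: Δz = 0.5 km ⇒ ΔT = -4.7°C; T = -1.97°C
T_parcel − T_env = -4.24 − (-1.97) = -2.27°C

-2.27°C (parcel cooler than environment)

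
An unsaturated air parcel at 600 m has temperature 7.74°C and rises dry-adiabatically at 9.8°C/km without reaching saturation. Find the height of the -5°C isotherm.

1900 m

Height above start = (7.74 − (-5)) / 9.8 = 1.3 km
Altitude = 600 m + 1300 m = 1900 m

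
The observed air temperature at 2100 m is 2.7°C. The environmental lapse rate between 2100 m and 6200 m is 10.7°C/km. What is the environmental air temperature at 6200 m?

2100–6200 m, environmental: Δz = 4.1 km ⇒ ΔT = -43.87°C; T = -41.17°C

-41.17°C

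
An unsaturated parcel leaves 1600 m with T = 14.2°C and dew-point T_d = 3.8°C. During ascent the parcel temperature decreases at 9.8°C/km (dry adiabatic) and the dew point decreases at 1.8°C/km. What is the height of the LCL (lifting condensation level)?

2900 m

T and T_d converge at 9.8 − 1.8 = 8°C per km
Height above start = (14.2 − 3.8) / 8 = 1.3 km
LCL altitude = 1600 m + 1300 m = 2900 m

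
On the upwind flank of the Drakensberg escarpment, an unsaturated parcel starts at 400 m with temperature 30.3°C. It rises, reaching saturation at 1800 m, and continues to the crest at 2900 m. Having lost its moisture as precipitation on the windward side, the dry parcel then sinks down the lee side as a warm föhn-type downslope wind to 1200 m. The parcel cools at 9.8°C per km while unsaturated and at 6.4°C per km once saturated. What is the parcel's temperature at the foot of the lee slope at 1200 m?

Dry to 1800 m: -9.8 × 1.4 km = -13.72°C, so T = 16.58°C.
Saturated to 2900 m: -6.4 × 1.1 km = -7.04°C, so T = 9.54°C.
Dry descent to 1200 m: +9.8 × 1.7 km = +16.66°C, so T = 26.2°C.

26.2°C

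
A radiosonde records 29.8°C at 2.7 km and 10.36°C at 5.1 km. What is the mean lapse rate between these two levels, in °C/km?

8.1°C/km

Γ = −ΔT/Δz = (29.8 − 10.36) / (5100 − 2700) m
  = 19.44°C / 2.4 km = 8.1°C/km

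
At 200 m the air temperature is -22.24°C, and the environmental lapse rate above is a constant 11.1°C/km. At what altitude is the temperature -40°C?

Height above start = (-22.24 − (-40)) / 11.1 = 1.6 km
Altitude = 200 m + 1600 m = 1800 m

1800 m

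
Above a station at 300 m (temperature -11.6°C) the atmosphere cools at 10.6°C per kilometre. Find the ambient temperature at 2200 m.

-31.74°C

Environmental to 2200 m: -10.6 × 1.9 km = -20.14°C, so T = -31.74°C.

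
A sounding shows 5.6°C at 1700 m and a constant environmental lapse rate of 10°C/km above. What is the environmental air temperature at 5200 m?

From 1700 m to 5200 m (environmental): cools by 10 × 3.5 = 35°C, giving -29.4°C.

-29.4°C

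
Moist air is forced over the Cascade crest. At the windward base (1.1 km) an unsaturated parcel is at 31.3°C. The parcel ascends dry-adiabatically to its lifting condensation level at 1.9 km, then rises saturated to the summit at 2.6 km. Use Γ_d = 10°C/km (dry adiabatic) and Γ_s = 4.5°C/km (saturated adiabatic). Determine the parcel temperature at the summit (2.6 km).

From 1100 m to 1900 m (dry): cools by 10 × 0.8 = 8°C, giving 23.3°C.
From 1900 m to 2600 m (saturated): cools by 4.5 × 0.7 = 3.15°C, giving 20.15°C.

20.15°C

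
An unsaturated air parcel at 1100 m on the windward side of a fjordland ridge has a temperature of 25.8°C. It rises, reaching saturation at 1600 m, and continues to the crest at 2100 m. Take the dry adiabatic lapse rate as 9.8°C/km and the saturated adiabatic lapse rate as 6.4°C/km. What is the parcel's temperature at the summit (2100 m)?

17.7°C

From 1100 m to 1600 m (dry): cools by 9.8 × 0.5 = 4.9°C, giving 20.9°C.
From 1600 m to 2100 m (saturated): cools by 6.4 × 0.5 = 3.2°C, giving 17.7°C.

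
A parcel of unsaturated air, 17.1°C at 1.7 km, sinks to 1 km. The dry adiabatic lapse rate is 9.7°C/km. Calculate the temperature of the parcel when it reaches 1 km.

From 1700 m to 1000 m (dry adiabatic): warms by 9.7 × 0.7 = 6.79°C, giving 23.89°C.

23.89°C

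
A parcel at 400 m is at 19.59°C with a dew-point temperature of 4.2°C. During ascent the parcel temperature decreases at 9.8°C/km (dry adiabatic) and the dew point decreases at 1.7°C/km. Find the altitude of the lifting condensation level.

T and T_d converge at 9.8 − 1.7 = 8.1°C per km
Height above start = (19.59 − 4.2) / 8.1 = 1.9 km
LCL altitude = 400 m + 1900 m = 2300 m

2300 m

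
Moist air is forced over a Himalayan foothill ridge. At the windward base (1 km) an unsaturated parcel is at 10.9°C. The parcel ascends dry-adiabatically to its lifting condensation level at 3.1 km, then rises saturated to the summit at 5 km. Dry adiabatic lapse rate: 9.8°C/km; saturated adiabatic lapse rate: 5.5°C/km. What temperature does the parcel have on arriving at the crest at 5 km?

Dry to 3100 m: -9.8 × 2.1 km = -20.58°C, so T = -9.68°C.
Saturated to 5000 m: -5.5 × 1.9 km = -10.45°C, so T = -20.13°C.

-20.13°C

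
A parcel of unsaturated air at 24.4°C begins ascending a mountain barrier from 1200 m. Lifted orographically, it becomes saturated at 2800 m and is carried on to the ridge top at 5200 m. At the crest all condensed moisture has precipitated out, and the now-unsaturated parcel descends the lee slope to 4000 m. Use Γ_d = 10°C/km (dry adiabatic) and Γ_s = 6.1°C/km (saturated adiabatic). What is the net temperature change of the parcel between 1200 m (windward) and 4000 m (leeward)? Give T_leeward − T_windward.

-18.64°C

1200 → 2800 m (dry, 10°C/km): ΔT = -10 × 1.6 = -16°C → T = 8.4°C
2800 → 5200 m (saturated, 6.1°C/km): ΔT = -6.1 × 2.4 = -14.64°C → T = -6.24°C
5200 → 4000 m (dry descent, 10°C/km): ΔT = +10 × 1.2 = +12°C → T = 5.76°C
Net change vs windward start: 5.76 − 24.4 = -18.64°C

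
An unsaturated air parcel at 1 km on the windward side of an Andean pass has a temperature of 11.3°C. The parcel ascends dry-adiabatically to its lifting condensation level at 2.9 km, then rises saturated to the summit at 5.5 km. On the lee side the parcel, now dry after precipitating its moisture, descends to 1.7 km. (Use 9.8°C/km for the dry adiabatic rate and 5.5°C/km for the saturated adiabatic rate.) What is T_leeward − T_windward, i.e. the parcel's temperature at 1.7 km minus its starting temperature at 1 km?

1000–2900 m, dry: Δz = 1.9 km ⇒ ΔT = -18.62°C; T = -7.32°C
2900–5500 m, saturated: Δz = 2.6 km ⇒ ΔT = -14.3°C; T = -21.62°C
5500–1700 m, dry descent: Δz = 3.8 km ⇒ ΔT = +37.24°C; T = 15.62°C
Net change vs windward start: 15.62 − 11.3 = +4.32°C

+4.32°C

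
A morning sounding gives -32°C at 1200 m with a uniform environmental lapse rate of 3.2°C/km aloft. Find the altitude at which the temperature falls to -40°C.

Height above start = (-32 − (-40)) / 3.2 = 2.5 km
Altitude = 1200 m + 2500 m = 3700 m

3700 m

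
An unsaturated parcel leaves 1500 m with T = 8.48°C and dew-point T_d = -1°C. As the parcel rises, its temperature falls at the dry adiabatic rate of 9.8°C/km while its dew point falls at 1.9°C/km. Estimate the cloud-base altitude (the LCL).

2700 m

T and T_d converge at 9.8 − 1.9 = 7.9°C per km
Height above start = (8.48 − (-1)) / 7.9 = 1.2 km
LCL altitude = 1500 m + 1200 m = 2700 m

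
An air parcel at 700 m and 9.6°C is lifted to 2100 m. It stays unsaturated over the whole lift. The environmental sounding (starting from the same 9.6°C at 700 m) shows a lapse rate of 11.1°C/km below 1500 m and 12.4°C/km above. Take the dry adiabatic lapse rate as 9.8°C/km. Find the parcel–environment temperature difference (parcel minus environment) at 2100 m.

+2.6°C (parcel warmer than environment)

Parcel:
  From 700 m to 2100 m (dry): cools by 9.8 × 1.4 = 13.72°C, giving -4.12°C.
Environment:
  From 700 m to 1500 m (environment, lower layer): cools by 11.1 × 0.8 = 8.88°C, giving 0.72°C.
  From 1500 m to 2100 m (environment, upper layer): cools by 12.4 × 0.6 = 7.44°C, giving -6.72°C.
T_parcel − T_env = -4.12 − (-6.72) = +2.6°C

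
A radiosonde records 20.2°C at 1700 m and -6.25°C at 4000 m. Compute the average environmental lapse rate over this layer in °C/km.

11.5°C/km

Γ = −ΔT/Δz = (20.2 − (-6.25)) / (4000 − 1700) m
  = 26.45°C / 2.3 km = 11.5°C/km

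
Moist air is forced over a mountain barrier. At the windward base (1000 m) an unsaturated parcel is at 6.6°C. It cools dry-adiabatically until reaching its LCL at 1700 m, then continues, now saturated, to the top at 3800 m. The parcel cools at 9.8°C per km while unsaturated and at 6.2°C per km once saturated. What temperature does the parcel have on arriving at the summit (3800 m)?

1000 → 1700 m (dry, 9.8°C/km): ΔT = -9.8 × 0.7 = -6.86°C → T = -0.26°C
1700 → 3800 m (saturated, 6.2°C/km): ΔT = -6.2 × 2.1 = -13.02°C → T = -13.28°C

-13.28°C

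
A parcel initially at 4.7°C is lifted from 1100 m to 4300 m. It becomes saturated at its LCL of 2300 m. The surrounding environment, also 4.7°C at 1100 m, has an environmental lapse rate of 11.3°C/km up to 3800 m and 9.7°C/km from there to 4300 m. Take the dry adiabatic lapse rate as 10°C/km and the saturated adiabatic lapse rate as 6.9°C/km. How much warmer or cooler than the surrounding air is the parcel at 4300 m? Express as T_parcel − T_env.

+9.56°C (parcel warmer than environment)

Parcel:
  From 1100 m to 2300 m (dry): cools by 10 × 1.2 = 12°C, giving -7.3°C.
  From 2300 m to 4300 m (saturated): cools by 6.9 × 2 = 13.8°C, giving -21.1°C.
Environment:
  From 1100 m to 3800 m (environment, lower layer): cools by 11.3 × 2.7 = 30.51°C, giving -25.81°C.
  From 3800 m to 4300 m (environment, upper layer): cools by 9.7 × 0.5 = 4.85°C, giving -30.66°C.
T_parcel − T_env = -21.1 − (-30.66) = +9.56°C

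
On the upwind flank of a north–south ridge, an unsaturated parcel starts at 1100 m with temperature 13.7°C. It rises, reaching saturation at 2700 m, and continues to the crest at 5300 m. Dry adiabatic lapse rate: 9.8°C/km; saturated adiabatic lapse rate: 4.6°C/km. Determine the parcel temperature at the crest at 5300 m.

1100–2700 m, dry: Δz = 1.6 km ⇒ ΔT = -15.68°C; T = -1.98°C
2700–5300 m, saturated: Δz = 2.6 km ⇒ ΔT = -11.96°C; T = -13.94°C

-13.94°C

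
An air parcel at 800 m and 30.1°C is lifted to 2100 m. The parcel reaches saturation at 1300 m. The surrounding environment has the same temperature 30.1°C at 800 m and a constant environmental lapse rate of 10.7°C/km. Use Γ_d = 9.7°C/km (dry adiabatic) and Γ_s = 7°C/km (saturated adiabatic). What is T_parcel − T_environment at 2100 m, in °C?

+3.46°C (parcel warmer than environment)

Parcel:
  800 → 1300 m (dry, 9.7°C/km): ΔT = -9.7 × 0.5 = -4.85°C → T = 25.25°C
  1300 → 2100 m (saturated, 7°C/km): ΔT = -7 × 0.8 = -5.6°C → T = 19.65°C
Environment:
  800 → 2100 m (environment, 10.7°C/km): ΔT = -10.7 × 1.3 = -13.91°C → T = 16.19°C
T_parcel − T_env = 19.65 − 16.19 = +3.46°C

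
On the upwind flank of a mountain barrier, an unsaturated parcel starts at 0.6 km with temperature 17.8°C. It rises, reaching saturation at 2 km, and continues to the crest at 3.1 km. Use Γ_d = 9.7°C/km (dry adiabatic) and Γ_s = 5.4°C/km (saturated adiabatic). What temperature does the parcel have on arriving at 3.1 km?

From 600 m to 2000 m (dry): cools by 9.7 × 1.4 = 13.58°C, giving 4.22°C.
From 2000 m to 3100 m (saturated): cools by 5.4 × 1.1 = 5.94°C, giving -1.72°C.

-1.72°C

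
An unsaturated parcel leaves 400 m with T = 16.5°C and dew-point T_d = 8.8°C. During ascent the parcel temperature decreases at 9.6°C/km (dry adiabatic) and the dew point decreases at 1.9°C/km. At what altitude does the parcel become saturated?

T and T_d converge at 9.6 − 1.9 = 7.7°C per km
Height above start = (16.5 − 8.8) / 7.7 = 1 km
LCL altitude = 400 m + 1000 m = 1400 m

1400 m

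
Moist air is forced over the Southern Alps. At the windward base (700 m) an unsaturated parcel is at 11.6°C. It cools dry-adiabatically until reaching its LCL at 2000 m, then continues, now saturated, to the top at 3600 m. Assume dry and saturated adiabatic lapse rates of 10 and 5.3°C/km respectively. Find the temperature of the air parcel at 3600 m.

-9.88°C

From 700 m to 2000 m (dry): cools by 10 × 1.3 = 13°C, giving -1.4°C.
From 2000 m to 3600 m (saturated): cools by 5.3 × 1.6 = 8.48°C, giving -9.88°C.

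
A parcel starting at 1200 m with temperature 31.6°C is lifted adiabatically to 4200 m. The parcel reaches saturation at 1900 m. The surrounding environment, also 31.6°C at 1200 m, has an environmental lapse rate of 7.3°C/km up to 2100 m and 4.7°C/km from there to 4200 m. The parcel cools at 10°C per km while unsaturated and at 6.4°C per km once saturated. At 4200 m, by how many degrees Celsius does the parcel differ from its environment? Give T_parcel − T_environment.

-5.28°C (parcel cooler than environment)

Parcel:
  Dry to 1900 m: -10 × 0.7 km = -7°C, so T = 24.6°C.
  Saturated to 4200 m: -6.4 × 2.3 km = -14.72°C, so T = 9.88°C.
Environment:
  Environment, lower layer to 2100 m: -7.3 × 0.9 km = -6.57°C, so T = 25.03°C.
  Environment, upper layer to 4200 m: -4.7 × 2.1 km = -9.87°C, so T = 15.16°C.
T_parcel − T_env = 9.88 − 15.16 = -5.28°C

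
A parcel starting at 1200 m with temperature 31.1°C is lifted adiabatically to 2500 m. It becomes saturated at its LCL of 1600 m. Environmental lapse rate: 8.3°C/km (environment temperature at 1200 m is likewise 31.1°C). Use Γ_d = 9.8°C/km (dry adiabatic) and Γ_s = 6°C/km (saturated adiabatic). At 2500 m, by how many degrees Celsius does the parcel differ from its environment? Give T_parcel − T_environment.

Parcel:
  From 1200 m to 1600 m (dry): cools by 9.8 × 0.4 = 3.92°C, giving 27.18°C.
  From 1600 m to 2500 m (saturated): cools by 6 × 0.9 = 5.4°C, giving 21.78°C.
Environment:
  From 1200 m to 2500 m (environment): cools by 8.3 × 1.3 = 10.79°C, giving 20.31°C.
T_parcel − T_env = 21.78 − 20.31 = +1.47°C

+1.47°C (parcel warmer than environment)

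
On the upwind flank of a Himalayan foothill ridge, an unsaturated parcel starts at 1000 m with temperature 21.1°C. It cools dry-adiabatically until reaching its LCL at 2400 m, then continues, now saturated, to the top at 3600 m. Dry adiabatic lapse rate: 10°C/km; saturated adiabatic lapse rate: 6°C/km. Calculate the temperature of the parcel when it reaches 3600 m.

Dry to 2400 m: -10 × 1.4 km = -14°C, so T = 7.1°C.
Saturated to 3600 m: -6 × 1.2 km = -7.2°C, so T = -0.1°C.

-0.1°C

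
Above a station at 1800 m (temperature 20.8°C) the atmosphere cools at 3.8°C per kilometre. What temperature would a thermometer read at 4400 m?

10.92°C

Environmental to 4400 m: -3.8 × 2.6 km = -9.88°C, so T = 10.92°C.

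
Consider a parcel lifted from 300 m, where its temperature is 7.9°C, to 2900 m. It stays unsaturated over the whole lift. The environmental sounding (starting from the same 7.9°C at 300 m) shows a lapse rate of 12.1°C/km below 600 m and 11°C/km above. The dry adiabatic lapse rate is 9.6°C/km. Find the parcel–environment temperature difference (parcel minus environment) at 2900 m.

Parcel:
  300 → 2900 m (dry, 9.6°C/km): ΔT = -9.6 × 2.6 = -24.96°C → T = -17.06°C
Environment:
  300 → 600 m (environment, lower layer, 12.1°C/km): ΔT = -12.1 × 0.3 = -3.63°C → T = 4.27°C
  600 → 2900 m (environment, upper layer, 11°C/km): ΔT = -11 × 2.3 = -25.3°C → T = -21.03°C
T_parcel − T_env = -17.06 − (-21.03) = +3.97°C

+3.97°C (parcel warmer than environment)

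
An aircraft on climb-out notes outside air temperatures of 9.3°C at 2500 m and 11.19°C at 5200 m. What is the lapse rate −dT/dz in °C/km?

Γ = −ΔT/Δz = (9.3 − 11.19) / (5200 − 2500) m
  = -1.89°C / 2.7 km = -0.7°C/km

-0.7°C/km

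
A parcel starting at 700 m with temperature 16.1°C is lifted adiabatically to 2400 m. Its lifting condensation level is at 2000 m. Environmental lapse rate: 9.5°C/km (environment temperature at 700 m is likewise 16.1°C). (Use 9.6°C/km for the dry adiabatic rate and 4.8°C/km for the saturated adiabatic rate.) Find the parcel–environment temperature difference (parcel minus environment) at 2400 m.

Parcel:
  From 700 m to 2000 m (dry): cools by 9.6 × 1.3 = 12.48°C, giving 3.62°C.
  From 2000 m to 2400 m (saturated): cools by 4.8 × 0.4 = 1.92°C, giving 1.7°C.
Environment:
  From 700 m to 2400 m (environment): cools by 9.5 × 1.7 = 16.15°C, giving -0.05°C.
T_parcel − T_env = 1.7 − (-0.05) = +1.75°C

+1.75°C (parcel warmer than environment)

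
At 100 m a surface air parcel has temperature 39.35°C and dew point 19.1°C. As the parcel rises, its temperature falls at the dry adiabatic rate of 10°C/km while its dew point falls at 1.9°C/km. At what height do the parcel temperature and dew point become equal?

2600 m

T and T_d converge at 10 − 1.9 = 8.1°C per km
Height above start = (39.35 − 19.1) / 8.1 = 2.5 km
LCL altitude = 100 m + 2500 m = 2600 m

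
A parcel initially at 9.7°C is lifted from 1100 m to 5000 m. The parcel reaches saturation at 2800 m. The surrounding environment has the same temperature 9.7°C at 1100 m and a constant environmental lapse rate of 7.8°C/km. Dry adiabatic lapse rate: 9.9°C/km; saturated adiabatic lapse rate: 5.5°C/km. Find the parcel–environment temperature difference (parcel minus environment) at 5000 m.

Parcel:
  1100 → 2800 m (dry, 9.9°C/km): ΔT = -9.9 × 1.7 = -16.83°C → T = -7.13°C
  2800 → 5000 m (saturated, 5.5°C/km): ΔT = -5.5 × 2.2 = -12.1°C → T = -19.23°C
Environment:
  1100 → 5000 m (environment, 7.8°C/km): ΔT = -7.8 × 3.9 = -30.42°C → T = -20.72°C
T_parcel − T_env = -19.23 − (-20.72) = +1.49°C

+1.49°C (parcel warmer than environment)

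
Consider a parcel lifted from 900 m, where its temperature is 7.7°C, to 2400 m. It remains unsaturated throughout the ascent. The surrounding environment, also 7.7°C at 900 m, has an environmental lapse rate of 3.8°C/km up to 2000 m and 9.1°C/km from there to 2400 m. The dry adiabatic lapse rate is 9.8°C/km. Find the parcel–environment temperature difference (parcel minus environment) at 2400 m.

-6.88°C (parcel cooler than environment)

Parcel:
  900–2400 m, dry: Δz = 1.5 km ⇒ ΔT = -14.7°C; T = -7°C
Environment:
  900–2000 m, environment, lower layer: Δz = 1.1 km ⇒ ΔT = -4.18°C; T = 3.52°C
  2000–2400 m, environment, upper layer: Δz = 0.4 km ⇒ ΔT = -3.64°C; T = -0.12°C
T_parcel − T_env = -7 − (-0.12) = -6.88°C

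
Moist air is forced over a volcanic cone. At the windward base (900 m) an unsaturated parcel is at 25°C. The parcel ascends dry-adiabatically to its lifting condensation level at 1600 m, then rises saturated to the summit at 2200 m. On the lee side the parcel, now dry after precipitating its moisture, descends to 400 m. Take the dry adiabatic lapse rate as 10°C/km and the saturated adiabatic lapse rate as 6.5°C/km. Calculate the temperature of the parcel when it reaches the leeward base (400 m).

From 900 m to 1600 m (dry): cools by 10 × 0.7 = 7°C, giving 18°C.
From 1600 m to 2200 m (saturated): cools by 6.5 × 0.6 = 3.9°C, giving 14.1°C.
From 2200 m to 400 m (dry descent): warms by 10 × 1.8 = 18°C, giving 32.1°C.

32.1°C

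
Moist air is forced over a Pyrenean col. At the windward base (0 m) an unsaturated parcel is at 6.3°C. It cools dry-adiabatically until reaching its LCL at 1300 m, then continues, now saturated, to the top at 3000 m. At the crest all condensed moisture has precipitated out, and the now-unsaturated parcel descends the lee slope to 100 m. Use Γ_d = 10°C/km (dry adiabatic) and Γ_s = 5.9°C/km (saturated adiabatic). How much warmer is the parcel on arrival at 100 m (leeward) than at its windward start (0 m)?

From 0 m to 1300 m (dry): cools by 10 × 1.3 = 13°C, giving -6.7°C.
From 1300 m to 3000 m (saturated): cools by 5.9 × 1.7 = 10.03°C, giving -16.73°C.
From 3000 m to 100 m (dry descent): warms by 10 × 2.9 = 29°C, giving 12.27°C.
Net change vs windward start: 12.27 − 6.3 = +5.97°C

+5.97°C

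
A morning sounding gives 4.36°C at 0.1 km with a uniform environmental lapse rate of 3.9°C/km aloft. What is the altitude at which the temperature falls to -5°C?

Height above start = (4.36 − (-5)) / 3.9 = 2.4 km
Altitude = 100 m + 2400 m = 2500 m

2.5 km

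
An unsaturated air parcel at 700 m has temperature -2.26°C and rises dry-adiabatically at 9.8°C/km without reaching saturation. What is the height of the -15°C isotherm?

2000 m

Height above start = (-2.26 − (-15)) / 9.8 = 1.3 km
Altitude = 700 m + 1300 m = 2000 m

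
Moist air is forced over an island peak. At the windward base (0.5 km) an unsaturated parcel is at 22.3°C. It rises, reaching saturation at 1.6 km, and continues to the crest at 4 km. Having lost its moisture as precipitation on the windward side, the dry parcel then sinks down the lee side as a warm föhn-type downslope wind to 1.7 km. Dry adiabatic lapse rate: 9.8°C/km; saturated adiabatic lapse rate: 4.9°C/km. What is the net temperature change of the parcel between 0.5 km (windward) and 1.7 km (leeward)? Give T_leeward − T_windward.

0°C

Dry to 1600 m: -9.8 × 1.1 km = -10.78°C, so T = 11.52°C.
Saturated to 4000 m: -4.9 × 2.4 km = -11.76°C, so T = -0.24°C.
Dry descent to 1700 m: +9.8 × 2.3 km = +22.54°C, so T = 22.3°C.
Net change vs windward start: 22.3 − 22.3 = 0°C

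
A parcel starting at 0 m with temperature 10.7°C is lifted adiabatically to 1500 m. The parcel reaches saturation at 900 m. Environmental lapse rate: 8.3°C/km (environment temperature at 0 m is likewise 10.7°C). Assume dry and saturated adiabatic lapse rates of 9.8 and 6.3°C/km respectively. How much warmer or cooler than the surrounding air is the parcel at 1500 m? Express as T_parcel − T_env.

Parcel:
  From 0 m to 900 m (dry): cools by 9.8 × 0.9 = 8.82°C, giving 1.88°C.
  From 900 m to 1500 m (saturated): cools by 6.3 × 0.6 = 3.78°C, giving -1.9°C.
Environment:
  From 0 m to 1500 m (environment): cools by 8.3 × 1.5 = 12.45°C, giving -1.75°C.
T_parcel − T_env = -1.9 − (-1.75) = -0.15°C

-0.15°C (parcel cooler than environment)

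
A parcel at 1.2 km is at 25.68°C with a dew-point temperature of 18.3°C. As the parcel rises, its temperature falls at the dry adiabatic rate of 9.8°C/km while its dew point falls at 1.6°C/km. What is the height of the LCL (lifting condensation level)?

T and T_d converge at 9.8 − 1.6 = 8.2°C per km
Height above start = (25.68 − 18.3) / 8.2 = 0.9 km
LCL altitude = 1200 m + 900 m = 2100 m

2.1 km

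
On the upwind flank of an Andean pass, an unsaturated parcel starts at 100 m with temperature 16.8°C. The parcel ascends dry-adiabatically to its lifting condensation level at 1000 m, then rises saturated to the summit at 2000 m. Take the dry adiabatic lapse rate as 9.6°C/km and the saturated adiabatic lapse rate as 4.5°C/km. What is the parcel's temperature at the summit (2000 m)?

3.66°C

Dry to 1000 m: -9.6 × 0.9 km = -8.64°C, so T = 8.16°C.
Saturated to 2000 m: -4.5 × 1 km = -4.5°C, so T = 3.66°C.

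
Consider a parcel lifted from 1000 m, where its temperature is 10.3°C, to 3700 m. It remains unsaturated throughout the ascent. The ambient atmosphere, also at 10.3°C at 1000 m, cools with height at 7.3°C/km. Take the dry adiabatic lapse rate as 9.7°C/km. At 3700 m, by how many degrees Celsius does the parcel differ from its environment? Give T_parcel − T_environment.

Parcel:
  1000 → 3700 m (dry, 9.7°C/km): ΔT = -9.7 × 2.7 = -26.19°C → T = -15.89°C
Environment:
  1000 → 3700 m (environment, 7.3°C/km): ΔT = -7.3 × 2.7 = -19.71°C → T = -9.41°C
T_parcel − T_env = -15.89 − (-9.41) = -6.48°C

-6.48°C (parcel cooler than environment)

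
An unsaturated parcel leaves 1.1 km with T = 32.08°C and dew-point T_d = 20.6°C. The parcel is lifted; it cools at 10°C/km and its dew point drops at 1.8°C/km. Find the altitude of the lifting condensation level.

2.5 km

T and T_d converge at 10 − 1.8 = 8.2°C per km
Height above start = (32.08 − 20.6) / 8.2 = 1.4 km
LCL altitude = 1100 m + 1400 m = 2500 m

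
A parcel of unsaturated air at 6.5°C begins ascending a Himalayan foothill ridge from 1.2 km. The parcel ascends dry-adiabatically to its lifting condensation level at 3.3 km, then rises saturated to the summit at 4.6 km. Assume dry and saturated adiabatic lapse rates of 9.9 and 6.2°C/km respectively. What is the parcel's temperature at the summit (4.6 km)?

1200–3300 m, dry: Δz = 2.1 km ⇒ ΔT = -20.79°C; T = -14.29°C
3300–4600 m, saturated: Δz = 1.3 km ⇒ ΔT = -8.06°C; T = -22.35°C

-22.35°C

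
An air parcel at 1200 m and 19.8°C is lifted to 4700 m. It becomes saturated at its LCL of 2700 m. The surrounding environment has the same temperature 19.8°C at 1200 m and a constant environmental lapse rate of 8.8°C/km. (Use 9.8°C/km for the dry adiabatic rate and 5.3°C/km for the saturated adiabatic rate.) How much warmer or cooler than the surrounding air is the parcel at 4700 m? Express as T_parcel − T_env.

Parcel:
  Dry to 2700 m: -9.8 × 1.5 km = -14.7°C, so T = 5.1°C.
  Saturated to 4700 m: -5.3 × 2 km = -10.6°C, so T = -5.5°C.
Environment:
  Environment to 4700 m: -8.8 × 3.5 km = -30.8°C, so T = -11°C.
T_parcel − T_env = -5.5 − (-11) = +5.5°C

+5.5°C (parcel warmer than environment)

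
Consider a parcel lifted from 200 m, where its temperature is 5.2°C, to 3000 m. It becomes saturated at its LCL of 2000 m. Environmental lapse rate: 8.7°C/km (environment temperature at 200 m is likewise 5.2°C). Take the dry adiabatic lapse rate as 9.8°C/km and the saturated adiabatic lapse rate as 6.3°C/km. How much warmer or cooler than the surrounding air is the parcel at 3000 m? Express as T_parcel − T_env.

+0.42°C (parcel warmer than environment)

Parcel:
  200–2000 m, dry: Δz = 1.8 km ⇒ ΔT = -17.64°C; T = -12.44°C
  2000–3000 m, saturated: Δz = 1 km ⇒ ΔT = -6.3°C; T = -18.74°C
Environment:
  200–3000 m, environment: Δz = 2.8 km ⇒ ΔT = -24.36°C; T = -19.16°C
T_parcel − T_env = -18.74 − (-19.16) = +0.42°C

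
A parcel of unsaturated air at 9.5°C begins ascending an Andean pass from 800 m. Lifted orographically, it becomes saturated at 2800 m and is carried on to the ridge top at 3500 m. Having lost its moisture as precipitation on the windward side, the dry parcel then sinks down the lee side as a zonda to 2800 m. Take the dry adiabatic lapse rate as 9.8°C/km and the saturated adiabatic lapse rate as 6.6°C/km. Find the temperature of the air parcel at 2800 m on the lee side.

Dry to 2800 m: -9.8 × 2 km = -19.6°C, so T = -10.1°C.
Saturated to 3500 m: -6.6 × 0.7 km = -4.62°C, so T = -14.72°C.
Dry descent to 2800 m: +9.8 × 0.7 km = +6.86°C, so T = -7.86°C.

-7.86°C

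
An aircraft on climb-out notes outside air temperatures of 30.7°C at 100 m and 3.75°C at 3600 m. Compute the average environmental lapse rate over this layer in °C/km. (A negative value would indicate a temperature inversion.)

7.7°C/km

Γ = −ΔT/Δz = (30.7 − 3.75) / (3600 − 100) m
  = 26.95°C / 3.5 km = 7.7°C/km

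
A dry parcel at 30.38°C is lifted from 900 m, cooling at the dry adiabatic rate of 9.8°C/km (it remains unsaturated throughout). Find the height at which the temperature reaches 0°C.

Height above start = (30.38 − 0) / 9.8 = 3.1 km
Altitude = 900 m + 3100 m = 4000 m

4000 m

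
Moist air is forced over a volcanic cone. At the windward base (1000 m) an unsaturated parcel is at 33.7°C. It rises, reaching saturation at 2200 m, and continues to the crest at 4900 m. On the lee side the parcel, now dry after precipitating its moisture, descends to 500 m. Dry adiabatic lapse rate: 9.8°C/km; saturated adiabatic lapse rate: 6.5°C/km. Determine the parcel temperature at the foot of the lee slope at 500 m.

47.51°C

1000–2200 m, dry: Δz = 1.2 km ⇒ ΔT = -11.76°C; T = 21.94°C
2200–4900 m, saturated: Δz = 2.7 km ⇒ ΔT = -17.55°C; T = 4.39°C
4900–500 m, dry descent: Δz = 4.4 km ⇒ ΔT = +43.12°C; T = 47.51°C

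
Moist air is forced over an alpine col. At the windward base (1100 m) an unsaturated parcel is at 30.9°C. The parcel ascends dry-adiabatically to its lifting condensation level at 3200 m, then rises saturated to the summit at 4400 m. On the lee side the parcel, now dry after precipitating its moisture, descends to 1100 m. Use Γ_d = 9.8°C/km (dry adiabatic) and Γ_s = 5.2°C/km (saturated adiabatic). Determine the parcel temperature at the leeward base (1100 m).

1100–3200 m, dry: Δz = 2.1 km ⇒ ΔT = -20.58°C; T = 10.32°C
3200–4400 m, saturated: Δz = 1.2 km ⇒ ΔT = -6.24°C; T = 4.08°C
4400–1100 m, dry descent: Δz = 3.3 km ⇒ ΔT = +32.34°C; T = 36.42°C

36.42°C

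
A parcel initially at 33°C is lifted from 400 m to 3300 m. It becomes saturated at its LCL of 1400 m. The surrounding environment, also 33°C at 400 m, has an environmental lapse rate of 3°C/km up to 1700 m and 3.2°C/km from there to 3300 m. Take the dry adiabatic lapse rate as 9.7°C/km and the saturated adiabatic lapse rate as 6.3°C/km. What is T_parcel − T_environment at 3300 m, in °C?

Parcel:
  400–1400 m, dry: Δz = 1 km ⇒ ΔT = -9.7°C; T = 23.3°C
  1400–3300 m, saturated: Δz = 1.9 km ⇒ ΔT = -11.97°C; T = 11.33°C
Environment:
  400–1700 m, environment, lower layer: Δz = 1.3 km ⇒ ΔT = -3.9°C; T = 29.1°C
  1700–3300 m, environment, upper layer: Δz = 1.6 km ⇒ ΔT = -5.12°C; T = 23.98°C
T_parcel − T_env = 11.33 − 23.98 = -12.65°C

-12.65°C (parcel cooler than environment)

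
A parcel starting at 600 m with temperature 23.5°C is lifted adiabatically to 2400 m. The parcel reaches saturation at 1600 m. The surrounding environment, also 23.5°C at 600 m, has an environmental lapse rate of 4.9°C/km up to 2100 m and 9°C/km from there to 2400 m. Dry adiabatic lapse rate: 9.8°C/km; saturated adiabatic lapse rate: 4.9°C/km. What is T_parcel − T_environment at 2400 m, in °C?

Parcel:
  600–1600 m, dry: Δz = 1 km ⇒ ΔT = -9.8°C; T = 13.7°C
  1600–2400 m, saturated: Δz = 0.8 km ⇒ ΔT = -3.92°C; T = 9.78°C
Environment:
  600–2100 m, environment, lower layer: Δz = 1.5 km ⇒ ΔT = -7.35°C; T = 16.15°C
  2100–2400 m, environment, upper layer: Δz = 0.3 km ⇒ ΔT = -2.7°C; T = 13.45°C
T_parcel − T_env = 9.78 − 13.45 = -3.67°C

-3.67°C (parcel cooler than environment)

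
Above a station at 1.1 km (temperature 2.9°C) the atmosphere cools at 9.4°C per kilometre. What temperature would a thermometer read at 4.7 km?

-30.94°C

From 1100 m to 4700 m (environmental): cools by 9.4 × 3.6 = 33.84°C, giving -30.94°C.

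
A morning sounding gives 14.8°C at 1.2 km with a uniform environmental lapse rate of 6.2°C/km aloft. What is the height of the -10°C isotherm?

Height above start = (14.8 − (-10)) / 6.2 = 4 km
Altitude = 1200 m + 4000 m = 5200 m

5.2 km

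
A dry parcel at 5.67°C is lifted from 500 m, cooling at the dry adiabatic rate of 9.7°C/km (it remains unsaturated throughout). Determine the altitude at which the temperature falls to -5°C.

Height above start = (5.67 − (-5)) / 9.7 = 1.1 km
Altitude = 500 m + 1100 m = 1600 m

1600 m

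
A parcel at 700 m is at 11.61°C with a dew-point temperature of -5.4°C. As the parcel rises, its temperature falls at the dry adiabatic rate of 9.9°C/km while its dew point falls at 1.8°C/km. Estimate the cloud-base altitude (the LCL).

2800 m

T and T_d converge at 9.9 − 1.8 = 8.1°C per km
Height above start = (11.61 − (-5.4)) / 8.1 = 2.1 km
LCL altitude = 700 m + 2100 m = 2800 m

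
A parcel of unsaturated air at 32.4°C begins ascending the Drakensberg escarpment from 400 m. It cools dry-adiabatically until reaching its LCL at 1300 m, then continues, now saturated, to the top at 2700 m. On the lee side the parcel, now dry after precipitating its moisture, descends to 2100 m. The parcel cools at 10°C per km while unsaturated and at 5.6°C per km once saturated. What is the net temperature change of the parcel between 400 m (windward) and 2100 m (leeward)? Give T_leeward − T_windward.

From 400 m to 1300 m (dry): cools by 10 × 0.9 = 9°C, giving 23.4°C.
From 1300 m to 2700 m (saturated): cools by 5.6 × 1.4 = 7.84°C, giving 15.56°C.
From 2700 m to 2100 m (dry descent): warms by 10 × 0.6 = 6°C, giving 21.56°C.
Net change vs windward start: 21.56 − 32.4 = -10.84°C

-10.84°C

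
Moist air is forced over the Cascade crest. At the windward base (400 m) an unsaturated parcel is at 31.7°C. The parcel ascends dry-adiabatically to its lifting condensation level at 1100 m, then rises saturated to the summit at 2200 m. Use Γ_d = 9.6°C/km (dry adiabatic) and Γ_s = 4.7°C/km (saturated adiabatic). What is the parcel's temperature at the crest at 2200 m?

19.81°C

400 → 1100 m (dry, 9.6°C/km): ΔT = -9.6 × 0.7 = -6.72°C → T = 24.98°C
1100 → 2200 m (saturated, 4.7°C/km): ΔT = -4.7 × 1.1 = -5.17°C → T = 19.81°C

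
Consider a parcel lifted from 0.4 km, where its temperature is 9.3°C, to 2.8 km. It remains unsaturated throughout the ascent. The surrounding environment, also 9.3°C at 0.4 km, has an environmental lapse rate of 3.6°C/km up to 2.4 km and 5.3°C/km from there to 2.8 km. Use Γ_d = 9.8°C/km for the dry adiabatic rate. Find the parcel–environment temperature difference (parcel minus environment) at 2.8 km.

-14.2°C (parcel cooler than environment)

Parcel:
  400 → 2800 m (dry, 9.8°C/km): ΔT = -9.8 × 2.4 = -23.52°C → T = -14.22°C
Environment:
  400 → 2400 m (environment, lower layer, 3.6°C/km): ΔT = -3.6 × 2 = -7.2°C → T = 2.1°C
  2400 → 2800 m (environment, upper layer, 5.3°C/km): ΔT = -5.3 × 0.4 = -2.12°C → T = -0.02°C
T_parcel − T_env = -14.22 − (-0.02) = -14.2°C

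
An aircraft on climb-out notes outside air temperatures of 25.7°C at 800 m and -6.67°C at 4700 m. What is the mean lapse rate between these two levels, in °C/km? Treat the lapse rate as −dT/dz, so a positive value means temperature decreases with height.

Γ = −ΔT/Δz = (25.7 − (-6.67)) / (4700 − 800) m
  = 32.37°C / 3.9 km = 8.3°C/km

8.3°C/km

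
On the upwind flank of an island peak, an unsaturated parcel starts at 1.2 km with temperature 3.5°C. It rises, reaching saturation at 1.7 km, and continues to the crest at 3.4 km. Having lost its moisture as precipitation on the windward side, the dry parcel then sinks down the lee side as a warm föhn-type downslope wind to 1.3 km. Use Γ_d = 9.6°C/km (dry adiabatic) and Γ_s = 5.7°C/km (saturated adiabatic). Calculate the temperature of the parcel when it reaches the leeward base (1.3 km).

9.17°C

From 1200 m to 1700 m (dry): cools by 9.6 × 0.5 = 4.8°C, giving -1.3°C.
From 1700 m to 3400 m (saturated): cools by 5.7 × 1.7 = 9.69°C, giving -10.99°C.
From 3400 m to 1300 m (dry descent): warms by 9.6 × 2.1 = 20.16°C, giving 9.17°C.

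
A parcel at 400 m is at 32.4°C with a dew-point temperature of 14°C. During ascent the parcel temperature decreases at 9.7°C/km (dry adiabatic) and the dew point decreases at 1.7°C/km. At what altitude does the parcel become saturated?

T and T_d converge at 9.7 − 1.7 = 8°C per km
Height above start = (32.4 − 14) / 8 = 2.3 km
LCL altitude = 400 m + 2300 m = 2700 m

2700 m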